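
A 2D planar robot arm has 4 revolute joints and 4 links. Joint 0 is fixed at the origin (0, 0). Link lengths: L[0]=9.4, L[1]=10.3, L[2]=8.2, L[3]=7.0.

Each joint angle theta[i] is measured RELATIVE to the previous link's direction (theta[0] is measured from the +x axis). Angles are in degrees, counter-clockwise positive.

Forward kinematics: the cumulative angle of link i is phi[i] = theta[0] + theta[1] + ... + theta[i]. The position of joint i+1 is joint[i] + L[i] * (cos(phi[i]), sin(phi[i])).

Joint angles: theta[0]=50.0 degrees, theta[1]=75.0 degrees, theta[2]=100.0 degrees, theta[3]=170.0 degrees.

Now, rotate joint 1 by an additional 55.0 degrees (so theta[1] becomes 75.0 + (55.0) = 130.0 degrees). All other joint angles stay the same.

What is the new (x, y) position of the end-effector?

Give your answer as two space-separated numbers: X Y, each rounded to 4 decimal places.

Answer: -2.8339 6.1254

Derivation:
joint[0] = (0.0000, 0.0000)  (base)
link 0: phi[0] = 50 = 50 deg
  cos(50 deg) = 0.6428, sin(50 deg) = 0.7660
  joint[1] = (0.0000, 0.0000) + 9.4 * (0.6428, 0.7660) = (0.0000 + 6.0422, 0.0000 + 7.2008) = (6.0422, 7.2008)
link 1: phi[1] = 50 + 130 = 180 deg
  cos(180 deg) = -1.0000, sin(180 deg) = 0.0000
  joint[2] = (6.0422, 7.2008) + 10.3 * (-1.0000, 0.0000) = (6.0422 + -10.3000, 7.2008 + 0.0000) = (-4.2578, 7.2008)
link 2: phi[2] = 50 + 130 + 100 = 280 deg
  cos(280 deg) = 0.1736, sin(280 deg) = -0.9848
  joint[3] = (-4.2578, 7.2008) + 8.2 * (0.1736, -0.9848) = (-4.2578 + 1.4239, 7.2008 + -8.0754) = (-2.8339, -0.8746)
link 3: phi[3] = 50 + 130 + 100 + 170 = 450 deg
  cos(450 deg) = 0.0000, sin(450 deg) = 1.0000
  joint[4] = (-2.8339, -0.8746) + 7 * (0.0000, 1.0000) = (-2.8339 + 0.0000, -0.8746 + 7.0000) = (-2.8339, 6.1254)
End effector: (-2.8339, 6.1254)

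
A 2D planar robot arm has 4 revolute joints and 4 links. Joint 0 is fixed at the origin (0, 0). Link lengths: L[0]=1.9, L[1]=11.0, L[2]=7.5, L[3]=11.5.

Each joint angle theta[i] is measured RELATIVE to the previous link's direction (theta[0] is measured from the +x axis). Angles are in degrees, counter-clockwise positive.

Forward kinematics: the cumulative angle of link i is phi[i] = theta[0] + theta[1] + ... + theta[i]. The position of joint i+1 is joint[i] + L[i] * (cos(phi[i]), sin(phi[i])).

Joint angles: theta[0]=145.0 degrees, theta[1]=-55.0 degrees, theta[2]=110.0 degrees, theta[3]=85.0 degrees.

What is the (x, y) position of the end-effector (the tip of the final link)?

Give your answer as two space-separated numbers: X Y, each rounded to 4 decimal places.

joint[0] = (0.0000, 0.0000)  (base)
link 0: phi[0] = 145 = 145 deg
  cos(145 deg) = -0.8192, sin(145 deg) = 0.5736
  joint[1] = (0.0000, 0.0000) + 1.9 * (-0.8192, 0.5736) = (0.0000 + -1.5564, 0.0000 + 1.0898) = (-1.5564, 1.0898)
link 1: phi[1] = 145 + -55 = 90 deg
  cos(90 deg) = 0.0000, sin(90 deg) = 1.0000
  joint[2] = (-1.5564, 1.0898) + 11 * (0.0000, 1.0000) = (-1.5564 + 0.0000, 1.0898 + 11.0000) = (-1.5564, 12.0898)
link 2: phi[2] = 145 + -55 + 110 = 200 deg
  cos(200 deg) = -0.9397, sin(200 deg) = -0.3420
  joint[3] = (-1.5564, 12.0898) + 7.5 * (-0.9397, -0.3420) = (-1.5564 + -7.0477, 12.0898 + -2.5652) = (-8.6041, 9.5246)
link 3: phi[3] = 145 + -55 + 110 + 85 = 285 deg
  cos(285 deg) = 0.2588, sin(285 deg) = -0.9659
  joint[4] = (-8.6041, 9.5246) + 11.5 * (0.2588, -0.9659) = (-8.6041 + 2.9764, 9.5246 + -11.1081) = (-5.6277, -1.5835)
End effector: (-5.6277, -1.5835)

Answer: -5.6277 -1.5835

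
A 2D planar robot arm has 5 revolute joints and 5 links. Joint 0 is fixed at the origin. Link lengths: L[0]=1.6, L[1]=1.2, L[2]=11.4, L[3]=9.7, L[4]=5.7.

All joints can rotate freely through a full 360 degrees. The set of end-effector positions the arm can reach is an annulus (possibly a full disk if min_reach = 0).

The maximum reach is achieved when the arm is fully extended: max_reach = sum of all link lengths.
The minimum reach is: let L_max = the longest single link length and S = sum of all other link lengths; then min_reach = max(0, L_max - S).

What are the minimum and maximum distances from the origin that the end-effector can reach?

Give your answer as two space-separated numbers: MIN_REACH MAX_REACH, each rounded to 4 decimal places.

Answer: 0.0000 29.6000

Derivation:
Link lengths: [1.6, 1.2, 11.4, 9.7, 5.7]
max_reach = 1.6 + 1.2 + 11.4 + 9.7 + 5.7 = 29.6
L_max = max([1.6, 1.2, 11.4, 9.7, 5.7]) = 11.4
S (sum of others) = 29.6 - 11.4 = 18.2
min_reach = max(0, 11.4 - 18.2) = max(0, -6.8) = 0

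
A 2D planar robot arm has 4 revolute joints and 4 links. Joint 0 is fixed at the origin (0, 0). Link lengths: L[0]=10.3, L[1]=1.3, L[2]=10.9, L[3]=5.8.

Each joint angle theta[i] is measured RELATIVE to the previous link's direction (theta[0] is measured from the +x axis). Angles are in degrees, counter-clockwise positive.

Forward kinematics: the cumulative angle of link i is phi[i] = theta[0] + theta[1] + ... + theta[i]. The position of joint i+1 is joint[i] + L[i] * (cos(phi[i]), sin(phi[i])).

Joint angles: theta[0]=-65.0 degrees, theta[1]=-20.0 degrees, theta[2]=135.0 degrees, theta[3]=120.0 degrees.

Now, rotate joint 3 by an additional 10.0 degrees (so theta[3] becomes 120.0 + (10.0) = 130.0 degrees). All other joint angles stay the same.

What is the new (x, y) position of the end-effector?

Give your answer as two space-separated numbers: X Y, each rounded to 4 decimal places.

Answer: 5.6727 -2.2801

Derivation:
joint[0] = (0.0000, 0.0000)  (base)
link 0: phi[0] = -65 = -65 deg
  cos(-65 deg) = 0.4226, sin(-65 deg) = -0.9063
  joint[1] = (0.0000, 0.0000) + 10.3 * (0.4226, -0.9063) = (0.0000 + 4.3530, 0.0000 + -9.3350) = (4.3530, -9.3350)
link 1: phi[1] = -65 + -20 = -85 deg
  cos(-85 deg) = 0.0872, sin(-85 deg) = -0.9962
  joint[2] = (4.3530, -9.3350) + 1.3 * (0.0872, -0.9962) = (4.3530 + 0.1133, -9.3350 + -1.2951) = (4.4663, -10.6300)
link 2: phi[2] = -65 + -20 + 135 = 50 deg
  cos(50 deg) = 0.6428, sin(50 deg) = 0.7660
  joint[3] = (4.4663, -10.6300) + 10.9 * (0.6428, 0.7660) = (4.4663 + 7.0064, -10.6300 + 8.3499) = (11.4727, -2.2801)
link 3: phi[3] = -65 + -20 + 135 + 130 = 180 deg
  cos(180 deg) = -1.0000, sin(180 deg) = 0.0000
  joint[4] = (11.4727, -2.2801) + 5.8 * (-1.0000, 0.0000) = (11.4727 + -5.8000, -2.2801 + 0.0000) = (5.6727, -2.2801)
End effector: (5.6727, -2.2801)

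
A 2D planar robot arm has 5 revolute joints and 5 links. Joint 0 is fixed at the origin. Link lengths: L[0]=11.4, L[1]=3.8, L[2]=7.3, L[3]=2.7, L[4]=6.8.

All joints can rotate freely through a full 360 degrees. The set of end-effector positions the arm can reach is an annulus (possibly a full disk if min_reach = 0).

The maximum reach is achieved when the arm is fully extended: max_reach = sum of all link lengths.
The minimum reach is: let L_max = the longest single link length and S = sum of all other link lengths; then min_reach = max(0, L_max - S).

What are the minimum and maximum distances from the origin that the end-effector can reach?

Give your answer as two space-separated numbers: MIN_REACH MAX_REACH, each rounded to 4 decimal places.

Answer: 0.0000 32.0000

Derivation:
Link lengths: [11.4, 3.8, 7.3, 2.7, 6.8]
max_reach = 11.4 + 3.8 + 7.3 + 2.7 + 6.8 = 32
L_max = max([11.4, 3.8, 7.3, 2.7, 6.8]) = 11.4
S (sum of others) = 32 - 11.4 = 20.6
min_reach = max(0, 11.4 - 20.6) = max(0, -9.2) = 0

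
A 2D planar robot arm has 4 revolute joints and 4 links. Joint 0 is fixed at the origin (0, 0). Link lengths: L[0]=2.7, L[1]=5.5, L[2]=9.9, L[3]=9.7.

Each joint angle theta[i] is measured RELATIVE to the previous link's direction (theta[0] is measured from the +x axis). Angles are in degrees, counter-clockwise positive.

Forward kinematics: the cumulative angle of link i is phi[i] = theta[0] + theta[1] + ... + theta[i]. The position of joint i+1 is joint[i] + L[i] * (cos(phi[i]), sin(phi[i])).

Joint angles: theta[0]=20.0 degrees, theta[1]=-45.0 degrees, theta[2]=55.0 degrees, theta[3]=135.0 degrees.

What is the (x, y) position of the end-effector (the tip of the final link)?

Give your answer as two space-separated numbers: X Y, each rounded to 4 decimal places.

joint[0] = (0.0000, 0.0000)  (base)
link 0: phi[0] = 20 = 20 deg
  cos(20 deg) = 0.9397, sin(20 deg) = 0.3420
  joint[1] = (0.0000, 0.0000) + 2.7 * (0.9397, 0.3420) = (0.0000 + 2.5372, 0.0000 + 0.9235) = (2.5372, 0.9235)
link 1: phi[1] = 20 + -45 = -25 deg
  cos(-25 deg) = 0.9063, sin(-25 deg) = -0.4226
  joint[2] = (2.5372, 0.9235) + 5.5 * (0.9063, -0.4226) = (2.5372 + 4.9847, 0.9235 + -2.3244) = (7.5219, -1.4009)
link 2: phi[2] = 20 + -45 + 55 = 30 deg
  cos(30 deg) = 0.8660, sin(30 deg) = 0.5000
  joint[3] = (7.5219, -1.4009) + 9.9 * (0.8660, 0.5000) = (7.5219 + 8.5737, -1.4009 + 4.9500) = (16.0955, 3.5491)
link 3: phi[3] = 20 + -45 + 55 + 135 = 165 deg
  cos(165 deg) = -0.9659, sin(165 deg) = 0.2588
  joint[4] = (16.0955, 3.5491) + 9.7 * (-0.9659, 0.2588) = (16.0955 + -9.3695, 3.5491 + 2.5105) = (6.7260, 6.0596)
End effector: (6.7260, 6.0596)

Answer: 6.7260 6.0596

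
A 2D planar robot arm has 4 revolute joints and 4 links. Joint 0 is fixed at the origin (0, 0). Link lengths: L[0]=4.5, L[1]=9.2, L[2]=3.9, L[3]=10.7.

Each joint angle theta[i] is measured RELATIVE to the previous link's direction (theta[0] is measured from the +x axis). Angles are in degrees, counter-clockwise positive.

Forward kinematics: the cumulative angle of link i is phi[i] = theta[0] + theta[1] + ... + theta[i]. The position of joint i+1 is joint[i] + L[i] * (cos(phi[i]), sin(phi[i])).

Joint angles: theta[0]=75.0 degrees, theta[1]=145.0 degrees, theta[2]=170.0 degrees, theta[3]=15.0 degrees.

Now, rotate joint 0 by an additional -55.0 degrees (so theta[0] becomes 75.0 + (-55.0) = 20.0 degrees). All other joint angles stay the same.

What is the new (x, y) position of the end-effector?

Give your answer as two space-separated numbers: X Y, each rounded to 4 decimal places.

joint[0] = (0.0000, 0.0000)  (base)
link 0: phi[0] = 20 = 20 deg
  cos(20 deg) = 0.9397, sin(20 deg) = 0.3420
  joint[1] = (0.0000, 0.0000) + 4.5 * (0.9397, 0.3420) = (0.0000 + 4.2286, 0.0000 + 1.5391) = (4.2286, 1.5391)
link 1: phi[1] = 20 + 145 = 165 deg
  cos(165 deg) = -0.9659, sin(165 deg) = 0.2588
  joint[2] = (4.2286, 1.5391) + 9.2 * (-0.9659, 0.2588) = (4.2286 + -8.8865, 1.5391 + 2.3811) = (-4.6579, 3.9202)
link 2: phi[2] = 20 + 145 + 170 = 335 deg
  cos(335 deg) = 0.9063, sin(335 deg) = -0.4226
  joint[3] = (-4.6579, 3.9202) + 3.9 * (0.9063, -0.4226) = (-4.6579 + 3.5346, 3.9202 + -1.6482) = (-1.1233, 2.2720)
link 3: phi[3] = 20 + 145 + 170 + 15 = 350 deg
  cos(350 deg) = 0.9848, sin(350 deg) = -0.1736
  joint[4] = (-1.1233, 2.2720) + 10.7 * (0.9848, -0.1736) = (-1.1233 + 10.5374, 2.2720 + -1.8580) = (9.4141, 0.4140)
End effector: (9.4141, 0.4140)

Answer: 9.4141 0.4140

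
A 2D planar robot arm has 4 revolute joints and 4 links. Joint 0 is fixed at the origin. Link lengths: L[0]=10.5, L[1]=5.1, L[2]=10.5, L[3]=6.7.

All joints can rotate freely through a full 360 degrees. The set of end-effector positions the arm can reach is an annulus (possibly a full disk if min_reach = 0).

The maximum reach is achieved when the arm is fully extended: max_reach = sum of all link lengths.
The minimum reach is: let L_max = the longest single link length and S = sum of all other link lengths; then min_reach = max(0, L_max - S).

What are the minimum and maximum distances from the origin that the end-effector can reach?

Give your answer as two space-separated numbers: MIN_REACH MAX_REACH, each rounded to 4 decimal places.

Answer: 0.0000 32.8000

Derivation:
Link lengths: [10.5, 5.1, 10.5, 6.7]
max_reach = 10.5 + 5.1 + 10.5 + 6.7 = 32.8
L_max = max([10.5, 5.1, 10.5, 6.7]) = 10.5
S (sum of others) = 32.8 - 10.5 = 22.3
min_reach = max(0, 10.5 - 22.3) = max(0, -11.8) = 0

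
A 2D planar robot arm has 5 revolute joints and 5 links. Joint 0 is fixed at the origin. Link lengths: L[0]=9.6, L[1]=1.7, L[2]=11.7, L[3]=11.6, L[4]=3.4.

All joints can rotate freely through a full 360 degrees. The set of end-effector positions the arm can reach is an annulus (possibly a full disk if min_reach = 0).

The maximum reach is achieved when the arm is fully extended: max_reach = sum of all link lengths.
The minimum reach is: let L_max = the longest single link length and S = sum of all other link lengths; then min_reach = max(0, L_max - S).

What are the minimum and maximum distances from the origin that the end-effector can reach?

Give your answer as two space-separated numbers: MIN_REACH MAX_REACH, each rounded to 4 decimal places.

Link lengths: [9.6, 1.7, 11.7, 11.6, 3.4]
max_reach = 9.6 + 1.7 + 11.7 + 11.6 + 3.4 = 38
L_max = max([9.6, 1.7, 11.7, 11.6, 3.4]) = 11.7
S (sum of others) = 38 - 11.7 = 26.3
min_reach = max(0, 11.7 - 26.3) = max(0, -14.6) = 0

Answer: 0.0000 38.0000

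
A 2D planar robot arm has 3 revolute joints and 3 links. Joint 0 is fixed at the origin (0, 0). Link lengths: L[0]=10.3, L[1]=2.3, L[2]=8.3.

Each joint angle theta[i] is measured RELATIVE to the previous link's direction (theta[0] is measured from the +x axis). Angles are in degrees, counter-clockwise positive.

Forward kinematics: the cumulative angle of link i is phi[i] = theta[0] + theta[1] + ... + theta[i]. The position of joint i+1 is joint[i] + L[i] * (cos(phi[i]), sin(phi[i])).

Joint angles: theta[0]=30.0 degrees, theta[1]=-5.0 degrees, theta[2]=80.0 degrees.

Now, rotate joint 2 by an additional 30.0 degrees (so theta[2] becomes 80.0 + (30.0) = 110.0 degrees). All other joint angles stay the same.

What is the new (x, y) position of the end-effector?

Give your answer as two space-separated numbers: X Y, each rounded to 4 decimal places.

joint[0] = (0.0000, 0.0000)  (base)
link 0: phi[0] = 30 = 30 deg
  cos(30 deg) = 0.8660, sin(30 deg) = 0.5000
  joint[1] = (0.0000, 0.0000) + 10.3 * (0.8660, 0.5000) = (0.0000 + 8.9201, 0.0000 + 5.1500) = (8.9201, 5.1500)
link 1: phi[1] = 30 + -5 = 25 deg
  cos(25 deg) = 0.9063, sin(25 deg) = 0.4226
  joint[2] = (8.9201, 5.1500) + 2.3 * (0.9063, 0.4226) = (8.9201 + 2.0845, 5.1500 + 0.9720) = (11.0046, 6.1220)
link 2: phi[2] = 30 + -5 + 110 = 135 deg
  cos(135 deg) = -0.7071, sin(135 deg) = 0.7071
  joint[3] = (11.0046, 6.1220) + 8.3 * (-0.7071, 0.7071) = (11.0046 + -5.8690, 6.1220 + 5.8690) = (5.1356, 11.9910)
End effector: (5.1356, 11.9910)

Answer: 5.1356 11.9910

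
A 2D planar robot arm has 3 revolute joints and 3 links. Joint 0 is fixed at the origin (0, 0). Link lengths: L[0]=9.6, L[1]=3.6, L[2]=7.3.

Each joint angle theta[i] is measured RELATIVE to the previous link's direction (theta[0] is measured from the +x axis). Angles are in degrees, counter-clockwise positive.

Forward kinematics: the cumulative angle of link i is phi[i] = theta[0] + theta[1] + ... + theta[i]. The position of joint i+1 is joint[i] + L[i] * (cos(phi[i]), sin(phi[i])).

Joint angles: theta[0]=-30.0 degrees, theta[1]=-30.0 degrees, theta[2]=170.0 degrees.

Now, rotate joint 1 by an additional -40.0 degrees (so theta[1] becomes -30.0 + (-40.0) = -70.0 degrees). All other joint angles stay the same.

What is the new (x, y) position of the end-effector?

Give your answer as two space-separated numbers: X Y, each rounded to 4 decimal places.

Answer: 10.1855 -1.4856

Derivation:
joint[0] = (0.0000, 0.0000)  (base)
link 0: phi[0] = -30 = -30 deg
  cos(-30 deg) = 0.8660, sin(-30 deg) = -0.5000
  joint[1] = (0.0000, 0.0000) + 9.6 * (0.8660, -0.5000) = (0.0000 + 8.3138, 0.0000 + -4.8000) = (8.3138, -4.8000)
link 1: phi[1] = -30 + -70 = -100 deg
  cos(-100 deg) = -0.1736, sin(-100 deg) = -0.9848
  joint[2] = (8.3138, -4.8000) + 3.6 * (-0.1736, -0.9848) = (8.3138 + -0.6251, -4.8000 + -3.5453) = (7.6887, -8.3453)
link 2: phi[2] = -30 + -70 + 170 = 70 deg
  cos(70 deg) = 0.3420, sin(70 deg) = 0.9397
  joint[3] = (7.6887, -8.3453) + 7.3 * (0.3420, 0.9397) = (7.6887 + 2.4967, -8.3453 + 6.8598) = (10.1855, -1.4856)
End effector: (10.1855, -1.4856)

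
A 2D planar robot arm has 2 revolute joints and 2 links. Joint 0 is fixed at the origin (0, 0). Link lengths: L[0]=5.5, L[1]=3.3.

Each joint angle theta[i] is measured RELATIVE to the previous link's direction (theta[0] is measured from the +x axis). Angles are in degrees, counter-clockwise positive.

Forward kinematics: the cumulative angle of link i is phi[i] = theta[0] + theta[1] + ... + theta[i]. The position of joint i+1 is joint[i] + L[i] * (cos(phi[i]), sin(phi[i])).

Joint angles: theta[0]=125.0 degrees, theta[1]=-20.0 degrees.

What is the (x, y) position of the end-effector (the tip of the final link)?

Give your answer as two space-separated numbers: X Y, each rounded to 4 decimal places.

joint[0] = (0.0000, 0.0000)  (base)
link 0: phi[0] = 125 = 125 deg
  cos(125 deg) = -0.5736, sin(125 deg) = 0.8192
  joint[1] = (0.0000, 0.0000) + 5.5 * (-0.5736, 0.8192) = (0.0000 + -3.1547, 0.0000 + 4.5053) = (-3.1547, 4.5053)
link 1: phi[1] = 125 + -20 = 105 deg
  cos(105 deg) = -0.2588, sin(105 deg) = 0.9659
  joint[2] = (-3.1547, 4.5053) + 3.3 * (-0.2588, 0.9659) = (-3.1547 + -0.8541, 4.5053 + 3.1876) = (-4.0088, 7.6929)
End effector: (-4.0088, 7.6929)

Answer: -4.0088 7.6929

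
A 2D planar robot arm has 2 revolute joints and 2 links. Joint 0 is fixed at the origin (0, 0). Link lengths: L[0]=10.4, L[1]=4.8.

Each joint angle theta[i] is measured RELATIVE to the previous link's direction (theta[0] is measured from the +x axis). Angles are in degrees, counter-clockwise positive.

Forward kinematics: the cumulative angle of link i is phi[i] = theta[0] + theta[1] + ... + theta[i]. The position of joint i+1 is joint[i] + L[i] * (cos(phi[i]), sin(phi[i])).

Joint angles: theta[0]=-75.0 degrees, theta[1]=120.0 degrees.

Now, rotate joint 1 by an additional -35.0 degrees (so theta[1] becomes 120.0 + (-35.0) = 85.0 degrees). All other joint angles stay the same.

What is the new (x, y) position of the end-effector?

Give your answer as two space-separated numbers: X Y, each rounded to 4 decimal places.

Answer: 7.4188 -9.2121

Derivation:
joint[0] = (0.0000, 0.0000)  (base)
link 0: phi[0] = -75 = -75 deg
  cos(-75 deg) = 0.2588, sin(-75 deg) = -0.9659
  joint[1] = (0.0000, 0.0000) + 10.4 * (0.2588, -0.9659) = (0.0000 + 2.6917, 0.0000 + -10.0456) = (2.6917, -10.0456)
link 1: phi[1] = -75 + 85 = 10 deg
  cos(10 deg) = 0.9848, sin(10 deg) = 0.1736
  joint[2] = (2.6917, -10.0456) + 4.8 * (0.9848, 0.1736) = (2.6917 + 4.7271, -10.0456 + 0.8335) = (7.4188, -9.2121)
End effector: (7.4188, -9.2121)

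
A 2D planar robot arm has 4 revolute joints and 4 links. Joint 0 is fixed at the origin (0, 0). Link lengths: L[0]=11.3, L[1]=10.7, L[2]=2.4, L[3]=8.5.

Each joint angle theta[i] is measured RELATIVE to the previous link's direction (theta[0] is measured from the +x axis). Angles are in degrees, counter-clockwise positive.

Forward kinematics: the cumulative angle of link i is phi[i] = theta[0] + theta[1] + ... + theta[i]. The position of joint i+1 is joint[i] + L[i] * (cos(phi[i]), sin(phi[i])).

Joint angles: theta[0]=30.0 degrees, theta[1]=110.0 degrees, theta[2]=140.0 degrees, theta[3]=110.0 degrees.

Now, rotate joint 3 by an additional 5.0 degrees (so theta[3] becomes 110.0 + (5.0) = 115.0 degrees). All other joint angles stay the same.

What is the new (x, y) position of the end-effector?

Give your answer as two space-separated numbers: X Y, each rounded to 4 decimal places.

Answer: 8.9690 15.0397

Derivation:
joint[0] = (0.0000, 0.0000)  (base)
link 0: phi[0] = 30 = 30 deg
  cos(30 deg) = 0.8660, sin(30 deg) = 0.5000
  joint[1] = (0.0000, 0.0000) + 11.3 * (0.8660, 0.5000) = (0.0000 + 9.7861, 0.0000 + 5.6500) = (9.7861, 5.6500)
link 1: phi[1] = 30 + 110 = 140 deg
  cos(140 deg) = -0.7660, sin(140 deg) = 0.6428
  joint[2] = (9.7861, 5.6500) + 10.7 * (-0.7660, 0.6428) = (9.7861 + -8.1967, 5.6500 + 6.8778) = (1.5894, 12.5278)
link 2: phi[2] = 30 + 110 + 140 = 280 deg
  cos(280 deg) = 0.1736, sin(280 deg) = -0.9848
  joint[3] = (1.5894, 12.5278) + 2.4 * (0.1736, -0.9848) = (1.5894 + 0.4168, 12.5278 + -2.3635) = (2.0062, 10.1643)
link 3: phi[3] = 30 + 110 + 140 + 115 = 395 deg
  cos(395 deg) = 0.8192, sin(395 deg) = 0.5736
  joint[4] = (2.0062, 10.1643) + 8.5 * (0.8192, 0.5736) = (2.0062 + 6.9628, 10.1643 + 4.8754) = (8.9690, 15.0397)
End effector: (8.9690, 15.0397)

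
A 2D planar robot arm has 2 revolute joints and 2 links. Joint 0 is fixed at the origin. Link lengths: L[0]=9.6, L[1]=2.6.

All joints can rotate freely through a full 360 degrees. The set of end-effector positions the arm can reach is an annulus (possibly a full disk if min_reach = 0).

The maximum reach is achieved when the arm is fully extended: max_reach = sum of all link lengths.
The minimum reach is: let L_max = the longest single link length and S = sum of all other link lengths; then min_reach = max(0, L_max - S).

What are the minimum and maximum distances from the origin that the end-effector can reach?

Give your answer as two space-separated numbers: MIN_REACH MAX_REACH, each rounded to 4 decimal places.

Link lengths: [9.6, 2.6]
max_reach = 9.6 + 2.6 = 12.2
L_max = max([9.6, 2.6]) = 9.6
S (sum of others) = 12.2 - 9.6 = 2.6
min_reach = max(0, 9.6 - 2.6) = max(0, 7) = 7

Answer: 7.0000 12.2000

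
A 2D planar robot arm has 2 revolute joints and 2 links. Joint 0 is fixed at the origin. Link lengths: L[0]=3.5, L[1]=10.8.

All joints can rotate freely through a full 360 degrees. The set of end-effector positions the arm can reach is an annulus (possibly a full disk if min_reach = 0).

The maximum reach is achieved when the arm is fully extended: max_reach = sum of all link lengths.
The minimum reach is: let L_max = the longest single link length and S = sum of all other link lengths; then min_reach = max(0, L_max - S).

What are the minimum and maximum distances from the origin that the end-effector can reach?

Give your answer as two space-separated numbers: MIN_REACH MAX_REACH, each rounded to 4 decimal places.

Link lengths: [3.5, 10.8]
max_reach = 3.5 + 10.8 = 14.3
L_max = max([3.5, 10.8]) = 10.8
S (sum of others) = 14.3 - 10.8 = 3.5
min_reach = max(0, 10.8 - 3.5) = max(0, 7.3) = 7.3

Answer: 7.3000 14.3000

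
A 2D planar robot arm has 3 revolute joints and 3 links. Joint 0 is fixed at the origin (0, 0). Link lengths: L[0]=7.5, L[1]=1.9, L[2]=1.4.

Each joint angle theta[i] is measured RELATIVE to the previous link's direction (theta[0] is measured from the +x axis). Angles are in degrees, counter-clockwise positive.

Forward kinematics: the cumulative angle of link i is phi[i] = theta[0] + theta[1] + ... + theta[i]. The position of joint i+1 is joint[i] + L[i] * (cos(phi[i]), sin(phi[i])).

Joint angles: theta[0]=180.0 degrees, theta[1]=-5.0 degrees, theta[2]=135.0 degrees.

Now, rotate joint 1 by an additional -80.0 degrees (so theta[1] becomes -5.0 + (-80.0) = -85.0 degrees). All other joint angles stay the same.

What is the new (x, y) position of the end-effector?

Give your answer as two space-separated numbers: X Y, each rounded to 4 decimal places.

joint[0] = (0.0000, 0.0000)  (base)
link 0: phi[0] = 180 = 180 deg
  cos(180 deg) = -1.0000, sin(180 deg) = 0.0000
  joint[1] = (0.0000, 0.0000) + 7.5 * (-1.0000, 0.0000) = (0.0000 + -7.5000, 0.0000 + 0.0000) = (-7.5000, 0.0000)
link 1: phi[1] = 180 + -85 = 95 deg
  cos(95 deg) = -0.0872, sin(95 deg) = 0.9962
  joint[2] = (-7.5000, 0.0000) + 1.9 * (-0.0872, 0.9962) = (-7.5000 + -0.1656, 0.0000 + 1.8928) = (-7.6656, 1.8928)
link 2: phi[2] = 180 + -85 + 135 = 230 deg
  cos(230 deg) = -0.6428, sin(230 deg) = -0.7660
  joint[3] = (-7.6656, 1.8928) + 1.4 * (-0.6428, -0.7660) = (-7.6656 + -0.8999, 1.8928 + -1.0725) = (-8.5655, 0.8203)
End effector: (-8.5655, 0.8203)

Answer: -8.5655 0.8203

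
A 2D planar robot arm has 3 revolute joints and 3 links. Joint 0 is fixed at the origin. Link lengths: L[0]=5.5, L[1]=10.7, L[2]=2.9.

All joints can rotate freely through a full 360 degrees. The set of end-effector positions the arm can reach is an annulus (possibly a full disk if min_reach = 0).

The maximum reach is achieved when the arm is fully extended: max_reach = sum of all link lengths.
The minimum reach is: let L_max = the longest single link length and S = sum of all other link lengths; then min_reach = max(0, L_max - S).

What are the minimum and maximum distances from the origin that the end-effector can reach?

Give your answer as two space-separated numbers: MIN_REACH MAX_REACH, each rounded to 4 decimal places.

Answer: 2.3000 19.1000

Derivation:
Link lengths: [5.5, 10.7, 2.9]
max_reach = 5.5 + 10.7 + 2.9 = 19.1
L_max = max([5.5, 10.7, 2.9]) = 10.7
S (sum of others) = 19.1 - 10.7 = 8.4
min_reach = max(0, 10.7 - 8.4) = max(0, 2.3) = 2.3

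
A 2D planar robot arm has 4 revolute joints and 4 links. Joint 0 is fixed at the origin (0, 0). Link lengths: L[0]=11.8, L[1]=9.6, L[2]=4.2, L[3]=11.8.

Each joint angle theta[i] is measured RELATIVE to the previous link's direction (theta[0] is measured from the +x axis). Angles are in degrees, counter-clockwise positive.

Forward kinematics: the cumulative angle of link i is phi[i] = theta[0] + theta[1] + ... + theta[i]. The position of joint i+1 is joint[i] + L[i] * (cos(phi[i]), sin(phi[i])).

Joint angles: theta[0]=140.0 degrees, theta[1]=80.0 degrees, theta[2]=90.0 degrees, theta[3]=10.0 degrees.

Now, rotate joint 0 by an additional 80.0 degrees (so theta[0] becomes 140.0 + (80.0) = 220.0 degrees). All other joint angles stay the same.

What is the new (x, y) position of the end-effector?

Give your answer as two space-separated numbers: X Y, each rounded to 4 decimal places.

Answer: 8.4373 -6.2138

Derivation:
joint[0] = (0.0000, 0.0000)  (base)
link 0: phi[0] = 220 = 220 deg
  cos(220 deg) = -0.7660, sin(220 deg) = -0.6428
  joint[1] = (0.0000, 0.0000) + 11.8 * (-0.7660, -0.6428) = (0.0000 + -9.0393, 0.0000 + -7.5849) = (-9.0393, -7.5849)
link 1: phi[1] = 220 + 80 = 300 deg
  cos(300 deg) = 0.5000, sin(300 deg) = -0.8660
  joint[2] = (-9.0393, -7.5849) + 9.6 * (0.5000, -0.8660) = (-9.0393 + 4.8000, -7.5849 + -8.3138) = (-4.2393, -15.8987)
link 2: phi[2] = 220 + 80 + 90 = 390 deg
  cos(390 deg) = 0.8660, sin(390 deg) = 0.5000
  joint[3] = (-4.2393, -15.8987) + 4.2 * (0.8660, 0.5000) = (-4.2393 + 3.6373, -15.8987 + 2.1000) = (-0.6020, -13.7987)
link 3: phi[3] = 220 + 80 + 90 + 10 = 400 deg
  cos(400 deg) = 0.7660, sin(400 deg) = 0.6428
  joint[4] = (-0.6020, -13.7987) + 11.8 * (0.7660, 0.6428) = (-0.6020 + 9.0393, -13.7987 + 7.5849) = (8.4373, -6.2138)
End effector: (8.4373, -6.2138)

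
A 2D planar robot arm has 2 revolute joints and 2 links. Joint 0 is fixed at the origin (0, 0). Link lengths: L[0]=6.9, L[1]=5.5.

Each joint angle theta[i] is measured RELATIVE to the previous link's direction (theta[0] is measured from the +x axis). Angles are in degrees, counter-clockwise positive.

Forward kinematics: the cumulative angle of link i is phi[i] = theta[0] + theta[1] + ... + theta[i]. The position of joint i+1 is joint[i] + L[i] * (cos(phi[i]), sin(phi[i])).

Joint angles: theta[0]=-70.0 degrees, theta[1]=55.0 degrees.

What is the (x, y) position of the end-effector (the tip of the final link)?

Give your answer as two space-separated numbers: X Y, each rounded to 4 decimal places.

joint[0] = (0.0000, 0.0000)  (base)
link 0: phi[0] = -70 = -70 deg
  cos(-70 deg) = 0.3420, sin(-70 deg) = -0.9397
  joint[1] = (0.0000, 0.0000) + 6.9 * (0.3420, -0.9397) = (0.0000 + 2.3599, 0.0000 + -6.4839) = (2.3599, -6.4839)
link 1: phi[1] = -70 + 55 = -15 deg
  cos(-15 deg) = 0.9659, sin(-15 deg) = -0.2588
  joint[2] = (2.3599, -6.4839) + 5.5 * (0.9659, -0.2588) = (2.3599 + 5.3126, -6.4839 + -1.4235) = (7.6725, -7.9074)
End effector: (7.6725, -7.9074)

Answer: 7.6725 -7.9074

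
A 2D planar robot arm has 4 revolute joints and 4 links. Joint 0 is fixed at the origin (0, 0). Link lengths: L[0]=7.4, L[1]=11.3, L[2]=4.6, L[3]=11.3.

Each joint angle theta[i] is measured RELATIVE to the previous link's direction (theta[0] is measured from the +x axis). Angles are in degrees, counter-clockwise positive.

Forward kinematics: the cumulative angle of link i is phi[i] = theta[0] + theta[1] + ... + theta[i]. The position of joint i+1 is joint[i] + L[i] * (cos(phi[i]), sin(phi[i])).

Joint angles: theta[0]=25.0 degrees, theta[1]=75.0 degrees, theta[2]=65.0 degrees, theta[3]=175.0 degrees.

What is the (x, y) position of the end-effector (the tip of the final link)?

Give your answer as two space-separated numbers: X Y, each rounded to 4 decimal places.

joint[0] = (0.0000, 0.0000)  (base)
link 0: phi[0] = 25 = 25 deg
  cos(25 deg) = 0.9063, sin(25 deg) = 0.4226
  joint[1] = (0.0000, 0.0000) + 7.4 * (0.9063, 0.4226) = (0.0000 + 6.7067, 0.0000 + 3.1274) = (6.7067, 3.1274)
link 1: phi[1] = 25 + 75 = 100 deg
  cos(100 deg) = -0.1736, sin(100 deg) = 0.9848
  joint[2] = (6.7067, 3.1274) + 11.3 * (-0.1736, 0.9848) = (6.7067 + -1.9622, 3.1274 + 11.1283) = (4.7445, 14.2557)
link 2: phi[2] = 25 + 75 + 65 = 165 deg
  cos(165 deg) = -0.9659, sin(165 deg) = 0.2588
  joint[3] = (4.7445, 14.2557) + 4.6 * (-0.9659, 0.2588) = (4.7445 + -4.4433, 14.2557 + 1.1906) = (0.3012, 15.4463)
link 3: phi[3] = 25 + 75 + 65 + 175 = 340 deg
  cos(340 deg) = 0.9397, sin(340 deg) = -0.3420
  joint[4] = (0.3012, 15.4463) + 11.3 * (0.9397, -0.3420) = (0.3012 + 10.6185, 15.4463 + -3.8648) = (10.9197, 11.5814)
End effector: (10.9197, 11.5814)

Answer: 10.9197 11.5814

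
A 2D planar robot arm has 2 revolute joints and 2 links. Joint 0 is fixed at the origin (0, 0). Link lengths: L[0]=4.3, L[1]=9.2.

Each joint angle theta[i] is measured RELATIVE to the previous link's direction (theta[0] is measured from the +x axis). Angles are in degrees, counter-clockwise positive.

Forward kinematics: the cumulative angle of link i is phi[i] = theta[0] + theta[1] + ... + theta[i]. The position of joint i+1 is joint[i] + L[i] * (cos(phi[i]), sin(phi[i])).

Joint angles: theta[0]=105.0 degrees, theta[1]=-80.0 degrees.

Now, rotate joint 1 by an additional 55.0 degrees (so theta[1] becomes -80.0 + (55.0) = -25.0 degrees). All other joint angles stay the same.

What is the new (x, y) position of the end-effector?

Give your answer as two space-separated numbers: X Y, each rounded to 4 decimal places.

joint[0] = (0.0000, 0.0000)  (base)
link 0: phi[0] = 105 = 105 deg
  cos(105 deg) = -0.2588, sin(105 deg) = 0.9659
  joint[1] = (0.0000, 0.0000) + 4.3 * (-0.2588, 0.9659) = (0.0000 + -1.1129, 0.0000 + 4.1535) = (-1.1129, 4.1535)
link 1: phi[1] = 105 + -25 = 80 deg
  cos(80 deg) = 0.1736, sin(80 deg) = 0.9848
  joint[2] = (-1.1129, 4.1535) + 9.2 * (0.1736, 0.9848) = (-1.1129 + 1.5976, 4.1535 + 9.0602) = (0.4846, 13.2137)
End effector: (0.4846, 13.2137)

Answer: 0.4846 13.2137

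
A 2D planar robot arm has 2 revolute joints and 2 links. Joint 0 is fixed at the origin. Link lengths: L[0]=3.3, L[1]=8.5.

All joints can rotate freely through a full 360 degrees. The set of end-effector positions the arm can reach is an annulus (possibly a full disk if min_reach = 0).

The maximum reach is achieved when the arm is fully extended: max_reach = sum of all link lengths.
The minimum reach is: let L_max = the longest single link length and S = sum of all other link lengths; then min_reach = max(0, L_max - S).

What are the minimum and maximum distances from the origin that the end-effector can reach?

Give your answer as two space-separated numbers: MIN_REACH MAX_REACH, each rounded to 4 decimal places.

Answer: 5.2000 11.8000

Derivation:
Link lengths: [3.3, 8.5]
max_reach = 3.3 + 8.5 = 11.8
L_max = max([3.3, 8.5]) = 8.5
S (sum of others) = 11.8 - 8.5 = 3.3
min_reach = max(0, 8.5 - 3.3) = max(0, 5.2) = 5.2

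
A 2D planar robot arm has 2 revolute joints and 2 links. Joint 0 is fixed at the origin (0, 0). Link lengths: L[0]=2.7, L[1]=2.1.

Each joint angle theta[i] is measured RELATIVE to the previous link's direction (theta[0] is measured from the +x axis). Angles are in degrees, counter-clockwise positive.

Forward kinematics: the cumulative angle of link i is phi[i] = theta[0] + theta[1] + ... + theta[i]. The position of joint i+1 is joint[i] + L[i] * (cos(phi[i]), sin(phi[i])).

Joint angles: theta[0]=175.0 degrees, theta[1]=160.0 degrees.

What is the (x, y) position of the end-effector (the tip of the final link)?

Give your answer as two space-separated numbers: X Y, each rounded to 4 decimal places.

joint[0] = (0.0000, 0.0000)  (base)
link 0: phi[0] = 175 = 175 deg
  cos(175 deg) = -0.9962, sin(175 deg) = 0.0872
  joint[1] = (0.0000, 0.0000) + 2.7 * (-0.9962, 0.0872) = (0.0000 + -2.6897, 0.0000 + 0.2353) = (-2.6897, 0.2353)
link 1: phi[1] = 175 + 160 = 335 deg
  cos(335 deg) = 0.9063, sin(335 deg) = -0.4226
  joint[2] = (-2.6897, 0.2353) + 2.1 * (0.9063, -0.4226) = (-2.6897 + 1.9032, 0.2353 + -0.8875) = (-0.7865, -0.6522)
End effector: (-0.7865, -0.6522)

Answer: -0.7865 -0.6522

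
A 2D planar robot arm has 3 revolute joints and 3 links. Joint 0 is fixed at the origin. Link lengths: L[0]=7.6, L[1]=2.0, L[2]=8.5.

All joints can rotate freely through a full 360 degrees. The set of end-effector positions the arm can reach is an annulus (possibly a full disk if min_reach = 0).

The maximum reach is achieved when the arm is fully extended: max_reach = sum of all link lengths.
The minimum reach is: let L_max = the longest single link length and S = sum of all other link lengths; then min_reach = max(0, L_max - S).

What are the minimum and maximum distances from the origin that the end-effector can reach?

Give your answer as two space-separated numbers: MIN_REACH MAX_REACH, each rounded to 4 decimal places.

Answer: 0.0000 18.1000

Derivation:
Link lengths: [7.6, 2.0, 8.5]
max_reach = 7.6 + 2 + 8.5 = 18.1
L_max = max([7.6, 2.0, 8.5]) = 8.5
S (sum of others) = 18.1 - 8.5 = 9.6
min_reach = max(0, 8.5 - 9.6) = max(0, -1.1) = 0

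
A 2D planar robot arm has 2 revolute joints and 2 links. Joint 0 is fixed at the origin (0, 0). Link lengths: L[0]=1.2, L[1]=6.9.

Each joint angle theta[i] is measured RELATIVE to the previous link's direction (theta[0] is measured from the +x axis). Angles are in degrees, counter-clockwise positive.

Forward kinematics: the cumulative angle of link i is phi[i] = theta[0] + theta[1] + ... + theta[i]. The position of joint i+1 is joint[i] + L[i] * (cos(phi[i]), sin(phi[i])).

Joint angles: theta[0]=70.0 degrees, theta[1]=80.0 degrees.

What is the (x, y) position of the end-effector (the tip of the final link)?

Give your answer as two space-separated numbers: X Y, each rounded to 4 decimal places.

joint[0] = (0.0000, 0.0000)  (base)
link 0: phi[0] = 70 = 70 deg
  cos(70 deg) = 0.3420, sin(70 deg) = 0.9397
  joint[1] = (0.0000, 0.0000) + 1.2 * (0.3420, 0.9397) = (0.0000 + 0.4104, 0.0000 + 1.1276) = (0.4104, 1.1276)
link 1: phi[1] = 70 + 80 = 150 deg
  cos(150 deg) = -0.8660, sin(150 deg) = 0.5000
  joint[2] = (0.4104, 1.1276) + 6.9 * (-0.8660, 0.5000) = (0.4104 + -5.9756, 1.1276 + 3.4500) = (-5.5652, 4.5776)
End effector: (-5.5652, 4.5776)

Answer: -5.5652 4.5776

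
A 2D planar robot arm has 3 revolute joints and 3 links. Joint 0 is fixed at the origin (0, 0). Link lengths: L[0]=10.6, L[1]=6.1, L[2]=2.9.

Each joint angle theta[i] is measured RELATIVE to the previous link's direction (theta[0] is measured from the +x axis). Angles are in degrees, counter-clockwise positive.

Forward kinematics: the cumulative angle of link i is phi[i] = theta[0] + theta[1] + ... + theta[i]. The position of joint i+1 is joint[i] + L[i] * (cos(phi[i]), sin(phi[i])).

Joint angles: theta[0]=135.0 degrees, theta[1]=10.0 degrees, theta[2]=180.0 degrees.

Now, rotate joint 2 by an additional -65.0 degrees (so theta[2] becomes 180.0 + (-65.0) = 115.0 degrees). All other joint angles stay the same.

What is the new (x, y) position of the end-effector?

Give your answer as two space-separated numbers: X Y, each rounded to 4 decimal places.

joint[0] = (0.0000, 0.0000)  (base)
link 0: phi[0] = 135 = 135 deg
  cos(135 deg) = -0.7071, sin(135 deg) = 0.7071
  joint[1] = (0.0000, 0.0000) + 10.6 * (-0.7071, 0.7071) = (0.0000 + -7.4953, 0.0000 + 7.4953) = (-7.4953, 7.4953)
link 1: phi[1] = 135 + 10 = 145 deg
  cos(145 deg) = -0.8192, sin(145 deg) = 0.5736
  joint[2] = (-7.4953, 7.4953) + 6.1 * (-0.8192, 0.5736) = (-7.4953 + -4.9968, 7.4953 + 3.4988) = (-12.4922, 10.9941)
link 2: phi[2] = 135 + 10 + 115 = 260 deg
  cos(260 deg) = -0.1736, sin(260 deg) = -0.9848
  joint[3] = (-12.4922, 10.9941) + 2.9 * (-0.1736, -0.9848) = (-12.4922 + -0.5036, 10.9941 + -2.8559) = (-12.9957, 8.1382)
End effector: (-12.9957, 8.1382)

Answer: -12.9957 8.1382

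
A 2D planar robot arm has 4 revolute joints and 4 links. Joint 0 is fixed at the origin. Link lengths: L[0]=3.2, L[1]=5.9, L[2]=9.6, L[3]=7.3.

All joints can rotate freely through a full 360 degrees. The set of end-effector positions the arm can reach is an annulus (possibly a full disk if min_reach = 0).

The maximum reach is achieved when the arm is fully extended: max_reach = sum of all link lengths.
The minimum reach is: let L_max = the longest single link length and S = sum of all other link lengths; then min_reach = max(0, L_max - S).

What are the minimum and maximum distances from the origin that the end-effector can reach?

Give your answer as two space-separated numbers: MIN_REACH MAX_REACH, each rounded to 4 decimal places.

Link lengths: [3.2, 5.9, 9.6, 7.3]
max_reach = 3.2 + 5.9 + 9.6 + 7.3 = 26
L_max = max([3.2, 5.9, 9.6, 7.3]) = 9.6
S (sum of others) = 26 - 9.6 = 16.4
min_reach = max(0, 9.6 - 16.4) = max(0, -6.8) = 0

Answer: 0.0000 26.0000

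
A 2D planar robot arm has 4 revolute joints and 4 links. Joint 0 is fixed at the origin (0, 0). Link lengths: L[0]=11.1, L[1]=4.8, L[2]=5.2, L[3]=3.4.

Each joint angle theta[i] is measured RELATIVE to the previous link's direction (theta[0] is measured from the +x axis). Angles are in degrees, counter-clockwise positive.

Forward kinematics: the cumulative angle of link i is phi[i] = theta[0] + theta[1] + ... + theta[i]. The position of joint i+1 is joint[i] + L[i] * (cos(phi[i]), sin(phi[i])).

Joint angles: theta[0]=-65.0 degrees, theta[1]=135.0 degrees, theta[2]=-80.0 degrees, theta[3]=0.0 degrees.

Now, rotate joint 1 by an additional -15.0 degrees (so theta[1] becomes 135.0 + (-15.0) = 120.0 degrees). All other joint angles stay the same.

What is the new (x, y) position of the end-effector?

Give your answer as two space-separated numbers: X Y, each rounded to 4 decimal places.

joint[0] = (0.0000, 0.0000)  (base)
link 0: phi[0] = -65 = -65 deg
  cos(-65 deg) = 0.4226, sin(-65 deg) = -0.9063
  joint[1] = (0.0000, 0.0000) + 11.1 * (0.4226, -0.9063) = (0.0000 + 4.6911, 0.0000 + -10.0600) = (4.6911, -10.0600)
link 1: phi[1] = -65 + 120 = 55 deg
  cos(55 deg) = 0.5736, sin(55 deg) = 0.8192
  joint[2] = (4.6911, -10.0600) + 4.8 * (0.5736, 0.8192) = (4.6911 + 2.7532, -10.0600 + 3.9319) = (7.4442, -6.1281)
link 2: phi[2] = -65 + 120 + -80 = -25 deg
  cos(-25 deg) = 0.9063, sin(-25 deg) = -0.4226
  joint[3] = (7.4442, -6.1281) + 5.2 * (0.9063, -0.4226) = (7.4442 + 4.7128, -6.1281 + -2.1976) = (12.1570, -8.3257)
link 3: phi[3] = -65 + 120 + -80 + 0 = -25 deg
  cos(-25 deg) = 0.9063, sin(-25 deg) = -0.4226
  joint[4] = (12.1570, -8.3257) + 3.4 * (0.9063, -0.4226) = (12.1570 + 3.0814, -8.3257 + -1.4369) = (15.2385, -9.7626)
End effector: (15.2385, -9.7626)

Answer: 15.2385 -9.7626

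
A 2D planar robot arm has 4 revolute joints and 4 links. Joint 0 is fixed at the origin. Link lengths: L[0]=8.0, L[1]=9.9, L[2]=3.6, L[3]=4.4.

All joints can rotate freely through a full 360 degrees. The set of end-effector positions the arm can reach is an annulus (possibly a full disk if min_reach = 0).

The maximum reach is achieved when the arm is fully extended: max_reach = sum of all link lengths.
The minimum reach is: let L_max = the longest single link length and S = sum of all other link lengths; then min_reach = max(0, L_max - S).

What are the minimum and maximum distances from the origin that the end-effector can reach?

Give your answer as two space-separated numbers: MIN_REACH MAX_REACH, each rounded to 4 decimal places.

Link lengths: [8.0, 9.9, 3.6, 4.4]
max_reach = 8 + 9.9 + 3.6 + 4.4 = 25.9
L_max = max([8.0, 9.9, 3.6, 4.4]) = 9.9
S (sum of others) = 25.9 - 9.9 = 16
min_reach = max(0, 9.9 - 16) = max(0, -6.1) = 0

Answer: 0.0000 25.9000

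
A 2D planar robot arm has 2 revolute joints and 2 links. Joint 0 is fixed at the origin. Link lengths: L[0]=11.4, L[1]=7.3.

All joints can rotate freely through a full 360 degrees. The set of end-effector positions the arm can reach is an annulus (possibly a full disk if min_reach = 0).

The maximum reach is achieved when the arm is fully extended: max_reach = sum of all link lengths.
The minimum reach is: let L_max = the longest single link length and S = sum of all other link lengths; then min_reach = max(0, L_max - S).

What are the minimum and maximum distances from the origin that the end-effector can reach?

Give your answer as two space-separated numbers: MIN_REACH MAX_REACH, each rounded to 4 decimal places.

Answer: 4.1000 18.7000

Derivation:
Link lengths: [11.4, 7.3]
max_reach = 11.4 + 7.3 = 18.7
L_max = max([11.4, 7.3]) = 11.4
S (sum of others) = 18.7 - 11.4 = 7.3
min_reach = max(0, 11.4 - 7.3) = max(0, 4.1) = 4.1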